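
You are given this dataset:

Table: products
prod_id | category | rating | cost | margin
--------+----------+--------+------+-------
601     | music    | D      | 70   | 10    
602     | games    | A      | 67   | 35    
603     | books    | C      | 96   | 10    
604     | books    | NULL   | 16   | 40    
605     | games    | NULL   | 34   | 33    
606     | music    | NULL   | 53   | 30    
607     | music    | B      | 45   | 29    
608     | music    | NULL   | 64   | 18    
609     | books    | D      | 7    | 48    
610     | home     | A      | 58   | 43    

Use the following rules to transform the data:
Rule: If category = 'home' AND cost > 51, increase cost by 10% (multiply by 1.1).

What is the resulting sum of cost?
515.8

Step 1: Find records where category = 'home' AND cost > 51
Step 2: 1 records match, summing to 58
Step 3: After multiplier: 58 × 1.1 = 63.8
Step 4: Unaffected records sum: 452
Step 5: Final sum = 63.8 + 452 = 515.8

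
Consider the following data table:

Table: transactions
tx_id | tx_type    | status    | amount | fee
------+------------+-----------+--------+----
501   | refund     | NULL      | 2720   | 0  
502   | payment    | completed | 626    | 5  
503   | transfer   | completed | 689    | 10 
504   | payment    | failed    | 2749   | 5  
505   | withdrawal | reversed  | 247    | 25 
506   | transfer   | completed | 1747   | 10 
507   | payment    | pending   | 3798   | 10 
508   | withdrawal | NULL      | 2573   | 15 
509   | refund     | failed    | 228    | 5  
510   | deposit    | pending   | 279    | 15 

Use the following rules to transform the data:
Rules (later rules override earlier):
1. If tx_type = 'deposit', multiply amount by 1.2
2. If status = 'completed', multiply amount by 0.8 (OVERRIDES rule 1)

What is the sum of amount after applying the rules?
15099.4

Step 1: Rule 2 takes priority for records with status = 'completed'
  - 3 records: 3062 × 0.8 = 2449.6
Step 2: Rule 1 applies to remaining records with tx_type = 'deposit'
  - 1 records: 279 × 1.2 = 334.8
Step 3: Other records unchanged: 12315
Step 4: Final sum = 2449.6 + 334.8 + 12315 = 15099.4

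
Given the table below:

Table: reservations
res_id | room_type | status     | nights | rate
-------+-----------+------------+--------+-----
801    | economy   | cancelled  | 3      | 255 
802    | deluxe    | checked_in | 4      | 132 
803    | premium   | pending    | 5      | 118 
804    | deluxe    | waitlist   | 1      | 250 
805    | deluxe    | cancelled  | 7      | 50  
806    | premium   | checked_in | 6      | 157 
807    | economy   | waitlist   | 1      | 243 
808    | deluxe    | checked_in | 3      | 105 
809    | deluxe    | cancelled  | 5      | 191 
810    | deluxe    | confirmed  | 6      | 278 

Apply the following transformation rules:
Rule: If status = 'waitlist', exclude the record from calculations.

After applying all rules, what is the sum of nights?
39

Step 1: Identify records where status = 'waitlist'
Step 2: The excluded records sum to 2
Step 3: Original total nights = 41
Step 4: Remaining total = 41 - 2 = 39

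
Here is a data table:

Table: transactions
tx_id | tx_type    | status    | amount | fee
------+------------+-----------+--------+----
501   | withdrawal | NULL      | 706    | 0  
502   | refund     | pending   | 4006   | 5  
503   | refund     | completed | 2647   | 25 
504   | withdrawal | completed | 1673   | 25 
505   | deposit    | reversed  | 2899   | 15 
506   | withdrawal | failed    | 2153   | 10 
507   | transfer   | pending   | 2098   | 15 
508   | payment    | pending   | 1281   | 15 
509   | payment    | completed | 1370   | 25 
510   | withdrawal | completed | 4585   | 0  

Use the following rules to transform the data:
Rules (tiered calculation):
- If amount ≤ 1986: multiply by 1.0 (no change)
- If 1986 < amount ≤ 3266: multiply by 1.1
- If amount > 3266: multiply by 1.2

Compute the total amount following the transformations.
26115.9

Step 1: Tier 1 (amount ≤ 1986): 4 records, sum = 5030 × 1.0 = 5030.0
Step 2: Tier 2 (1986 < amount ≤ 3266): 4 records, sum = 9797 × 1.1 = 10776.7
Step 3: Tier 3 (amount > 3266): 2 records, sum = 8591 × 1.2 = 10309.2
Step 4: Final sum = 5030.0 + 10776.7 + 10309.2 = 26115.9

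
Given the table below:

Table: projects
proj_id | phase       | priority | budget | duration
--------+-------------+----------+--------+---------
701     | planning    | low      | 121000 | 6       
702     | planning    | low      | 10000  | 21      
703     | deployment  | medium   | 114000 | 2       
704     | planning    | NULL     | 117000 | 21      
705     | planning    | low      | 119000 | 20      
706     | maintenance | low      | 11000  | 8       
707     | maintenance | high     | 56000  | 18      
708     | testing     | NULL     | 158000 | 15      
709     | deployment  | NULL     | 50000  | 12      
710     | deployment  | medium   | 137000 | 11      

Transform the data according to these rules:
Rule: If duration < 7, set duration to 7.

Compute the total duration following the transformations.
140

Step 1: 2 records have duration < 7
Step 2: These records originally summed to 8
Step 3: After setting to minimum: 2 × 7 = 14
Step 4: Unaffected records sum: 126
Step 5: Final sum = 14 + 126 = 140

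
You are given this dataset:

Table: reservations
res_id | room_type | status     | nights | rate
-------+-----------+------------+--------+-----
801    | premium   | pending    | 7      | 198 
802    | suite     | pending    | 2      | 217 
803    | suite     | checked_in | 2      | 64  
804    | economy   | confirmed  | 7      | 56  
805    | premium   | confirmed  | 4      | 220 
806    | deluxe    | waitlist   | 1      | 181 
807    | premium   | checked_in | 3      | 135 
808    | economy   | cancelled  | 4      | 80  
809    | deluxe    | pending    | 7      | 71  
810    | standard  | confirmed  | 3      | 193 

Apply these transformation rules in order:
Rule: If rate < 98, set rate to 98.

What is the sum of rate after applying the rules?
1536

Step 1: 4 records have rate < 98
Step 2: These records originally summed to 271
Step 3: After setting to minimum: 4 × 98 = 392
Step 4: Unaffected records sum: 1144
Step 5: Final sum = 392 + 1144 = 1536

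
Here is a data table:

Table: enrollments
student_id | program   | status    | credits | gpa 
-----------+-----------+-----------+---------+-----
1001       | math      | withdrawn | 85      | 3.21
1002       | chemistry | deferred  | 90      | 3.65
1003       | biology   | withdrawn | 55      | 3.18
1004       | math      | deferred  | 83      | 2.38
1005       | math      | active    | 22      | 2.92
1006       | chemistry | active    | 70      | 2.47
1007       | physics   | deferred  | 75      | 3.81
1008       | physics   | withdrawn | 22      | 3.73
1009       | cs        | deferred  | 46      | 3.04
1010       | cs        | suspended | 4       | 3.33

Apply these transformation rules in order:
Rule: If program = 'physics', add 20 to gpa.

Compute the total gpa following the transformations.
71.72

Step 1: Count records where program = 'physics': 2
Step 2: Total bonus added: 2 × 20 = 40
Step 3: Original sum of gpa: 31.72
Step 4: Final sum = 31.72 + 40 = 71.72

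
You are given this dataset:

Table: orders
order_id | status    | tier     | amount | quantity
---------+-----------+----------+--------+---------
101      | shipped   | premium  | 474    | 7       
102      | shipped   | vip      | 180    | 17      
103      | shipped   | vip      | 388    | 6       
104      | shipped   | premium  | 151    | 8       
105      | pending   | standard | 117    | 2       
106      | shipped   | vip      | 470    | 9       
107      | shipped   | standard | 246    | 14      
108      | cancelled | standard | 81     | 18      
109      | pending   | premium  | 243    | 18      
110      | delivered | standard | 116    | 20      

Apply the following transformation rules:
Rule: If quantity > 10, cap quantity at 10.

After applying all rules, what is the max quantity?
10

Step 1: Original maximum quantity = 20
Step 2: Apply cap at 10
Step 3: 5 records had quantity > 10 and were capped
Step 4: Maximum after transformation = 10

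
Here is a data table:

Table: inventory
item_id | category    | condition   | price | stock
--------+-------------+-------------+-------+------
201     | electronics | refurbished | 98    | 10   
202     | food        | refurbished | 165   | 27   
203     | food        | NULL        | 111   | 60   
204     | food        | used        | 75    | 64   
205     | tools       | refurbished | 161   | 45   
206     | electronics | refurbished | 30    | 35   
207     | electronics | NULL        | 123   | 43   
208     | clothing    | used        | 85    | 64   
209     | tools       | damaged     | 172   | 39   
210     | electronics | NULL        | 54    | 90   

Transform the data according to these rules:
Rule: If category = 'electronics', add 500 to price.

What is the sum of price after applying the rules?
3074

Step 1: Count records where category = 'electronics': 4
Step 2: Total bonus added: 4 × 500 = 2000
Step 3: Original sum of price: 1074
Step 4: Final sum = 1074 + 2000 = 3074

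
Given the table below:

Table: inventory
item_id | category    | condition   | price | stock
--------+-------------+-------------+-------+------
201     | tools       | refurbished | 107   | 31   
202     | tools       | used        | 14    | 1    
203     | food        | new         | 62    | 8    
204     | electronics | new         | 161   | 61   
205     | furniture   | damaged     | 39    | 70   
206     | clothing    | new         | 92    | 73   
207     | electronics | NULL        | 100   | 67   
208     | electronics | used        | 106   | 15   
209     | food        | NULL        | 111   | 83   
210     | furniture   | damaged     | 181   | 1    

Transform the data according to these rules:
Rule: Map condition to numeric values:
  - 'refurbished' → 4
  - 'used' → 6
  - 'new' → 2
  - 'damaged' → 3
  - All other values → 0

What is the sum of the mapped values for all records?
28

Step 1: Apply mapping to each record
Step 2: Count by status:
  'refurbished': 1 records × 4 = 4
  'used': 2 records × 6 = 12
  'new': 3 records × 2 = 6
  'damaged': 2 records × 3 = 6
Step 3: Sum all mapped values = 28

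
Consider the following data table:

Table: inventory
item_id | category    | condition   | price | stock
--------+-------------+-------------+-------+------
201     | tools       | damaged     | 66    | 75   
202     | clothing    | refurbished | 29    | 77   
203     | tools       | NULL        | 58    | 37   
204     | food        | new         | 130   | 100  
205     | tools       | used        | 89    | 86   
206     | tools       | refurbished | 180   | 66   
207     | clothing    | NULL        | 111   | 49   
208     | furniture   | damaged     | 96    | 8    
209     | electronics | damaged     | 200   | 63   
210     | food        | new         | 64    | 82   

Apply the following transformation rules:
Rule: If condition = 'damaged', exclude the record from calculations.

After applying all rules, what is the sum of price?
661

Step 1: Identify records where condition = 'damaged'
Step 2: The excluded records sum to 362
Step 3: Original total price = 1023
Step 4: Remaining total = 1023 - 362 = 661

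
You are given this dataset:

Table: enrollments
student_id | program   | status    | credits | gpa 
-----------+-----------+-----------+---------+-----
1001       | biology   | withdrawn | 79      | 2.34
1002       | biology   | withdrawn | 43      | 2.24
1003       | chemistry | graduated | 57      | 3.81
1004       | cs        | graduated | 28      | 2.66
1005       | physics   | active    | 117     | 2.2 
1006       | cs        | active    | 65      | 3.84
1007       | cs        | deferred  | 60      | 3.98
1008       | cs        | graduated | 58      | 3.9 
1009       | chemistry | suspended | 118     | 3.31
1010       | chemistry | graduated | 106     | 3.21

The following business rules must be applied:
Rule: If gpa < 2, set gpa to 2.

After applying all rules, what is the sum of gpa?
31.49

Step 1: 0 records have gpa < 2
Step 2: These records originally summed to 0
Step 3: After setting to minimum: 0 × 2 = 0
Step 4: Unaffected records sum: 31.49
Step 5: Final sum = 0 + 31.49 = 31.49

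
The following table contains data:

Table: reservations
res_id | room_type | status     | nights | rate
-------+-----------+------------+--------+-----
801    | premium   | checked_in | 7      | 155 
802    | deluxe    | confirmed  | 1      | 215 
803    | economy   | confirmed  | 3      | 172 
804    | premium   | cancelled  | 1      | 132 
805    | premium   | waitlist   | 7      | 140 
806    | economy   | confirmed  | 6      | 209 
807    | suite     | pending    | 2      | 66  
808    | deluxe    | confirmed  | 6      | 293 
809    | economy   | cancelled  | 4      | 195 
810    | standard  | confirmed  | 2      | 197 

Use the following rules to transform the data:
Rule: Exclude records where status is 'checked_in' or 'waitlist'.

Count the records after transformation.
8

Step 1: Count records to exclude
  - 1 (checked_in) + 1 (waitlist) = 2 records
Step 2: Total records: 10
Step 3: Remaining = 10 - 2 = 8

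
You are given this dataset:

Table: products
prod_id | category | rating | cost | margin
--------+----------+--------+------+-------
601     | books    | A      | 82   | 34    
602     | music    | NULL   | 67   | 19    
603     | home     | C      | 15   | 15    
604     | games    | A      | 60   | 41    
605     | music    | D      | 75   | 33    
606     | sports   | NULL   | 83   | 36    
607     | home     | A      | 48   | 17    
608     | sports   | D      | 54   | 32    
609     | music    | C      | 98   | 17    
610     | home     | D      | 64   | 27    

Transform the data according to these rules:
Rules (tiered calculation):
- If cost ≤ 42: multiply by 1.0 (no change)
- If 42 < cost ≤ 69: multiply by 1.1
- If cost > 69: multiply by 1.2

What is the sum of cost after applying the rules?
742.9

Step 1: Tier 1 (cost ≤ 42): 1 records, sum = 15 × 1.0 = 15.0
Step 2: Tier 2 (42 < cost ≤ 69): 5 records, sum = 293 × 1.1 = 322.3
Step 3: Tier 3 (cost > 69): 4 records, sum = 338 × 1.2 = 405.6
Step 4: Final sum = 15.0 + 322.3 + 405.6 = 742.9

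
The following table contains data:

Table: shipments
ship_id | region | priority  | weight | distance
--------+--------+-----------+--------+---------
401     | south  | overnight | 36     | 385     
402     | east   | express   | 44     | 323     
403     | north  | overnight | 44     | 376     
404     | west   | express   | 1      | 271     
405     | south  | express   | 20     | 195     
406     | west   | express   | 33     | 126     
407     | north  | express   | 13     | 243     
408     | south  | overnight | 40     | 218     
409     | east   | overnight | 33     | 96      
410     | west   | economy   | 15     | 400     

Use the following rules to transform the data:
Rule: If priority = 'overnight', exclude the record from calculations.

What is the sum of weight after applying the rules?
126

Step 1: Identify records where priority = 'overnight'
Step 2: The excluded records sum to 153
Step 3: Original total weight = 279
Step 4: Remaining total = 279 - 153 = 126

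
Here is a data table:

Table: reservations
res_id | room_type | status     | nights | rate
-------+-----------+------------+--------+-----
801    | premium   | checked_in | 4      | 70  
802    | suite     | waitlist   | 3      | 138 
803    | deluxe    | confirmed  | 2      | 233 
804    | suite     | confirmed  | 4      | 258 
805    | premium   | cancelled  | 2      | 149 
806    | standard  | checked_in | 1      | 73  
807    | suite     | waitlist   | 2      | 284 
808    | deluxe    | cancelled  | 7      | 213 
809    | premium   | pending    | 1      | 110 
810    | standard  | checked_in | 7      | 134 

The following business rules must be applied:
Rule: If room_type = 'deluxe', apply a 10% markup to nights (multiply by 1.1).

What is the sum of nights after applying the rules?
33.9

Step 1: Records with room_type = 'deluxe' have total nights = 9
Step 2: Apply multiplier: 9 × 1.1 = 9.9
Step 3: Other records total: 24
Step 4: Final sum = 9.9 + 24 = 33.9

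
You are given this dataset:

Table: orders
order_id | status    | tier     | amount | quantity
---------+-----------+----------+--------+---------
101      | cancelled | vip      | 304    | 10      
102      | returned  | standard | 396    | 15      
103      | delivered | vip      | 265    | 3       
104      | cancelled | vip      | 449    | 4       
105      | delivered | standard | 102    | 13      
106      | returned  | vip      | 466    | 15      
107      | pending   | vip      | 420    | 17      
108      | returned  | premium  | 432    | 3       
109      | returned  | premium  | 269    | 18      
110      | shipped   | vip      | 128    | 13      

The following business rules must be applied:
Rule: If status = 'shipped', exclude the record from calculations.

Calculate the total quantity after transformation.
98

Step 1: Identify records where status = 'shipped'
Step 2: The excluded records sum to 13
Step 3: Original total quantity = 111
Step 4: Remaining total = 111 - 13 = 98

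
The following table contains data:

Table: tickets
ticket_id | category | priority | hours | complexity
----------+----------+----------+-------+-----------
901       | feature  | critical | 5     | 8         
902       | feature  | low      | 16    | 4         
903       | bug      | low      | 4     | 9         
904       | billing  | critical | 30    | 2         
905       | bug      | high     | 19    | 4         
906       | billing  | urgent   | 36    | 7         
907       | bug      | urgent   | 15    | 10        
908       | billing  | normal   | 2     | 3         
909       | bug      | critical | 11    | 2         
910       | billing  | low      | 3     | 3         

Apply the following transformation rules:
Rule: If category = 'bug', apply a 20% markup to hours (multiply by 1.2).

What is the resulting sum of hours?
150.8

Step 1: Records with category = 'bug' have total hours = 49
Step 2: Apply multiplier: 49 × 1.2 = 58.8
Step 3: Other records total: 92
Step 4: Final sum = 58.8 + 92 = 150.8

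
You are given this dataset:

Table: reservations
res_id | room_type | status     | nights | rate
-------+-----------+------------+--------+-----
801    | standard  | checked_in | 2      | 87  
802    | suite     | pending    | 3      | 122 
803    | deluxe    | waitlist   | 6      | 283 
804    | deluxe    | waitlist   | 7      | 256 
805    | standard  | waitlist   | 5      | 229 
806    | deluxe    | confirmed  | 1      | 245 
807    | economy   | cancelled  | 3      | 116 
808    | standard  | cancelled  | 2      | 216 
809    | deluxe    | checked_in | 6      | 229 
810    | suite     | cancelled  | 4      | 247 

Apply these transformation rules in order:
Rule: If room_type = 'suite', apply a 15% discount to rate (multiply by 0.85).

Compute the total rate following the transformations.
1974.65

Step 1: Records with room_type = 'suite' have total rate = 369
Step 2: Apply multiplier: 369 × 0.85 = 313.65
Step 3: Other records total: 1661
Step 4: Final sum = 313.65 + 1661 = 1974.65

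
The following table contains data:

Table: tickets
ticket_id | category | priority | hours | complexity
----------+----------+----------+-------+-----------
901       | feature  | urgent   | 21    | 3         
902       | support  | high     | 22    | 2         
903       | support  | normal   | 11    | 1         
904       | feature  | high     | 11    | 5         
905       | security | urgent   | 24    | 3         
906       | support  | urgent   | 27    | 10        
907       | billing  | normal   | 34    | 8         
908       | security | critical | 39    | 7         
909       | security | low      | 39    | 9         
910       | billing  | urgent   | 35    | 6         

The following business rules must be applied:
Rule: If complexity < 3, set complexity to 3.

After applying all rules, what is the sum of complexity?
57

Step 1: 2 records have complexity < 3
Step 2: These records originally summed to 3
Step 3: After setting to minimum: 2 × 3 = 6
Step 4: Unaffected records sum: 51
Step 5: Final sum = 6 + 51 = 57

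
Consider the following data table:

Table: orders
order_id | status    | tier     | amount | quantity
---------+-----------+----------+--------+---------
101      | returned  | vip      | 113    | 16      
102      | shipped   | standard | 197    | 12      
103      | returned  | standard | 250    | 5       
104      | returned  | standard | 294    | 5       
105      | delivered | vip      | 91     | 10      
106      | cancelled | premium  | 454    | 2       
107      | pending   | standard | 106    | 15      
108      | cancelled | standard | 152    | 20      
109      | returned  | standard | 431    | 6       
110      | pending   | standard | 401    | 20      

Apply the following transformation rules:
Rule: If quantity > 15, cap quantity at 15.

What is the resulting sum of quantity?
100

Step 1: 3 records have quantity > 15
Step 2: These records originally summed to 56
Step 3: After capping: 3 × 15 = 45
Step 4: Unaffected records sum: 55
Step 5: Final sum = 45 + 55 = 100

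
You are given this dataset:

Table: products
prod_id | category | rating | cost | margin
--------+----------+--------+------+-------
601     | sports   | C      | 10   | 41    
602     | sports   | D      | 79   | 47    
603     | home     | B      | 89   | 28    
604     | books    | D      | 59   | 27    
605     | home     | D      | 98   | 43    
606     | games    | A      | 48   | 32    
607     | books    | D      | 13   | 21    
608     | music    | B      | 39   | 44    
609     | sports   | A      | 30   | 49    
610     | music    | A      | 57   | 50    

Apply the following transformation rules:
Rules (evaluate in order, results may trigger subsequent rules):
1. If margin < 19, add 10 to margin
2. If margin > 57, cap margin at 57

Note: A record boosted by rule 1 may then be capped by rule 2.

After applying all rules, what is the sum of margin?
382

Step 1: Apply rule 1 to records with margin < 19
  - 0 records get bonus of 10
  - Of these, 0 records then exceed 57 and get capped
Step 2: Apply rule 2 to records with margin > 57
  - 0 records (original) are capped
Step 3: Calculate final sum = 382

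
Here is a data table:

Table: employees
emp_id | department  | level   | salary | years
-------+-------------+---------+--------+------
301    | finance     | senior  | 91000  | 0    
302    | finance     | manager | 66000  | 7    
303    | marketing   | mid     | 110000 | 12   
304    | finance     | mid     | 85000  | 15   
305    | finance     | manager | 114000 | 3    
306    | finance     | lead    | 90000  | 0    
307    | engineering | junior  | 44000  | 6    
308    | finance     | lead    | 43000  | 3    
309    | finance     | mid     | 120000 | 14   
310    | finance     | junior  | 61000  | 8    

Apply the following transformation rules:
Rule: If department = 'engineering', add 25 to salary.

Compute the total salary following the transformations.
824025

Step 1: Count records where department = 'engineering': 1
Step 2: Total bonus added: 1 × 25 = 25
Step 3: Original sum of salary: 824000
Step 4: Final sum = 824000 + 25 = 824025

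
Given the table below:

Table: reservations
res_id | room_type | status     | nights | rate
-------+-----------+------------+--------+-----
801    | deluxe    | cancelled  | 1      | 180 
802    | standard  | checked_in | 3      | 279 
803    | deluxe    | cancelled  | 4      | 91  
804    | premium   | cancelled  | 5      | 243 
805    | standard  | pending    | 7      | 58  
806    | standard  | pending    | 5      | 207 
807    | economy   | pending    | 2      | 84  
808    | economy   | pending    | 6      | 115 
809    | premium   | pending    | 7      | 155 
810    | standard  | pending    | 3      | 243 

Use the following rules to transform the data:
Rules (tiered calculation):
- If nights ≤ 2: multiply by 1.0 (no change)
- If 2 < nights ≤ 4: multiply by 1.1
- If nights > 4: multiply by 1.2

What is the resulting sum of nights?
50.0

Step 1: Tier 1 (nights ≤ 2): 2 records, sum = 3 × 1.0 = 3.0
Step 2: Tier 2 (2 < nights ≤ 4): 3 records, sum = 10 × 1.1 = 11.0
Step 3: Tier 3 (nights > 4): 5 records, sum = 30 × 1.2 = 36.0
Step 4: Final sum = 3.0 + 11.0 + 36.0 = 50.0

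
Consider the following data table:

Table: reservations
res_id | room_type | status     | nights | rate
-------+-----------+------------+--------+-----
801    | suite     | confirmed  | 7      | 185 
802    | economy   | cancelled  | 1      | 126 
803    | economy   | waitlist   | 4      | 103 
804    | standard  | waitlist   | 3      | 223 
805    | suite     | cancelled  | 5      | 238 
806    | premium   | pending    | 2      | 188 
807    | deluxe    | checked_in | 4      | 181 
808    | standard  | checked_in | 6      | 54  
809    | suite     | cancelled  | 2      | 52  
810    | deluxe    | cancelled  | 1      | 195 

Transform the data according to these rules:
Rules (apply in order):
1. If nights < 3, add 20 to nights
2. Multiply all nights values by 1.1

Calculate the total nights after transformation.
126.5

Step 1: Apply Rule 1 - Add 20 to records with nights < 3
  - 4 records affected: 6 + (4 × 20) = 86
  - Unaffected records: 29
  - Sum after Rule 1: 115
Step 2: Apply Rule 2 - Multiply all by 1.1
  - 115 × 1.1 = 126.5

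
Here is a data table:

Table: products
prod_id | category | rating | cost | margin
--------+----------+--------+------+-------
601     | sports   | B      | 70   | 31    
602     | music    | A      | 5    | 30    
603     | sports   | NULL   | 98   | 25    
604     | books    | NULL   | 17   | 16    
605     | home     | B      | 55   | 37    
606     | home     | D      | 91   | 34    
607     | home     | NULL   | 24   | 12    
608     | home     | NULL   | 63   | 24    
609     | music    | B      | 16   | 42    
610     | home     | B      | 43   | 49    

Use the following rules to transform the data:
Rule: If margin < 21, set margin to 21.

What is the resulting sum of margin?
314

Step 1: 2 records have margin < 21
Step 2: These records originally summed to 28
Step 3: After setting to minimum: 2 × 21 = 42
Step 4: Unaffected records sum: 272
Step 5: Final sum = 42 + 272 = 314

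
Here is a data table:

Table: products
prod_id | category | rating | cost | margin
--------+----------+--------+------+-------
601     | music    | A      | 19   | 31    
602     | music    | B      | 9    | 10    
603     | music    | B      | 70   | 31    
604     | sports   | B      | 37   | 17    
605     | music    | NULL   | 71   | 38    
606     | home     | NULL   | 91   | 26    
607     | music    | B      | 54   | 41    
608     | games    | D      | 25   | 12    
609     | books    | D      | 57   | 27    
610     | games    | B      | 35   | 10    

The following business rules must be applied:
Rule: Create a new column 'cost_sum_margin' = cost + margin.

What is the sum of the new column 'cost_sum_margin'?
711

Step 1: For each record, compute cost + margin
Example calculations:
  19 + 31 = 50
  9 + 10 = 19
  70 + 31 = 101
  ...
Step 2: Sum all derived values
Step 3: Total = 711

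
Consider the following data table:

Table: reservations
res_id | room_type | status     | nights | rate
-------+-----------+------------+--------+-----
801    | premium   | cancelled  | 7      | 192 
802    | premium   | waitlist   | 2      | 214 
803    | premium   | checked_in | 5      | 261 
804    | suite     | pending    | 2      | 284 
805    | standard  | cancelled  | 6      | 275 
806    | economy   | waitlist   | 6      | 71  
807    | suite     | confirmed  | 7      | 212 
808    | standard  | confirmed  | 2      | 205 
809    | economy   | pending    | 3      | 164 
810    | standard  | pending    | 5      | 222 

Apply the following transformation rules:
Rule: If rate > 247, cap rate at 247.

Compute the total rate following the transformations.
2021

Step 1: 3 records have rate > 247
Step 2: These records originally summed to 820
Step 3: After capping: 3 × 247 = 741
Step 4: Unaffected records sum: 1280
Step 5: Final sum = 741 + 1280 = 2021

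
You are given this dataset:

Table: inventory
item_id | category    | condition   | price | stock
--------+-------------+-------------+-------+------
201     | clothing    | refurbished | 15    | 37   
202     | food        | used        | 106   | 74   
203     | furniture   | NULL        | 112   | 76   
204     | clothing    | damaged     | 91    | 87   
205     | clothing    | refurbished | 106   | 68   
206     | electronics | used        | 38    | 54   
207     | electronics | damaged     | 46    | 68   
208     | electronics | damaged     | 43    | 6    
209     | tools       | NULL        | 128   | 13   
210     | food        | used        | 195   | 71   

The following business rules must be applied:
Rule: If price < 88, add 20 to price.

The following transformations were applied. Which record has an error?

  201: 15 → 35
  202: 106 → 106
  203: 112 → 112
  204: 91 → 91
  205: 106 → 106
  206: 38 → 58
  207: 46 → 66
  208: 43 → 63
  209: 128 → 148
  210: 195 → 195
Record 209 has an error. The correct transformed value should be 128, not 148.

Step 1: Check each record against the rule
Step 2: Record 209 has price = 128
Step 3: Since 128 >= 88, the bonus should not have been applied
Step 4: Correct value = 128, but claimed value = 148
Conclusion: Record 209 has the error.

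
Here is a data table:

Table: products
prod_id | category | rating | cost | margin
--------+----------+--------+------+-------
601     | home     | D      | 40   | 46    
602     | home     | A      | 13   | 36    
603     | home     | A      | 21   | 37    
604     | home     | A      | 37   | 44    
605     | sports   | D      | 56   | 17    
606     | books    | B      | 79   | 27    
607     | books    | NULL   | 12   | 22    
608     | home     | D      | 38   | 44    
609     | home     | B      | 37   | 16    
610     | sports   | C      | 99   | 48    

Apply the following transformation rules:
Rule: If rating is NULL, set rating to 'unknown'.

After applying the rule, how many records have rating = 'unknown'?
1

Step 1: Count records where rating IS NULL
Step 2: Found 1 records with NULL rating
Step 3: These records will have rating set to 'unknown'
Step 4: Records already having rating = 'unknown': 0
Step 5: Answer: 1 + 0 = 1 records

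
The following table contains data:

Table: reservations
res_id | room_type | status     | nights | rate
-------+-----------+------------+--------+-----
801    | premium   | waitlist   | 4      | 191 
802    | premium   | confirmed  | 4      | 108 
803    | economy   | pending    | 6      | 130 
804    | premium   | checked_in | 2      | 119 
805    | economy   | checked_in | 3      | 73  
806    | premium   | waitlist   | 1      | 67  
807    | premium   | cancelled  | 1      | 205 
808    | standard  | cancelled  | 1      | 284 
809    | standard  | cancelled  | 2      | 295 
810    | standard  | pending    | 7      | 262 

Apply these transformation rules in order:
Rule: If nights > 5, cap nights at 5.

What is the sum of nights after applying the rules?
28

Step 1: 2 records have nights > 5
Step 2: These records originally summed to 13
Step 3: After capping: 2 × 5 = 10
Step 4: Unaffected records sum: 18
Step 5: Final sum = 10 + 18 = 28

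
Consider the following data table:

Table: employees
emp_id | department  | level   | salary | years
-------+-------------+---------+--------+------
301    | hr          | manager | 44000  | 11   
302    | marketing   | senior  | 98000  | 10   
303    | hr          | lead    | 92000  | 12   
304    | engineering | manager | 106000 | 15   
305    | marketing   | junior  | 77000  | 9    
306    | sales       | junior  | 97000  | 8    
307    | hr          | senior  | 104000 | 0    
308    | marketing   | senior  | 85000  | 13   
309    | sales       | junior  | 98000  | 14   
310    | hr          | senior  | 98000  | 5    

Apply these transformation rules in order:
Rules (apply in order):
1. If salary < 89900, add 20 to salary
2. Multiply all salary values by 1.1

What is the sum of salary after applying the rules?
988966.0

Step 1: Apply Rule 1 - Add 20 to records with salary < 89900
  - 3 records affected: 206000 + (3 × 20) = 206060
  - Unaffected records: 693000
  - Sum after Rule 1: 899060
Step 2: Apply Rule 2 - Multiply all by 1.1
  - 899060 × 1.1 = 988966.0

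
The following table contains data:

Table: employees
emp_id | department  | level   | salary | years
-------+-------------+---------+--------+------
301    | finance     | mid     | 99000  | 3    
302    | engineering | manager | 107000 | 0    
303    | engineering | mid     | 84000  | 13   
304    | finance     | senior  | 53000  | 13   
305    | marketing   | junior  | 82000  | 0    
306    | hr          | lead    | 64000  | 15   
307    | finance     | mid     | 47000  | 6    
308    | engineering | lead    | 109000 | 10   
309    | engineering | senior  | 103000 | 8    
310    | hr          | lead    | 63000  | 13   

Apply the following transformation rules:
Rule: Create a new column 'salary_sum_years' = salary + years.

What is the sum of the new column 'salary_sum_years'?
811081

Step 1: For each record, compute salary + years
Example calculations:
  99000 + 3 = 99003
  107000 + 0 = 107000
  84000 + 13 = 84013
  ...
Step 2: Sum all derived values
Step 3: Total = 811081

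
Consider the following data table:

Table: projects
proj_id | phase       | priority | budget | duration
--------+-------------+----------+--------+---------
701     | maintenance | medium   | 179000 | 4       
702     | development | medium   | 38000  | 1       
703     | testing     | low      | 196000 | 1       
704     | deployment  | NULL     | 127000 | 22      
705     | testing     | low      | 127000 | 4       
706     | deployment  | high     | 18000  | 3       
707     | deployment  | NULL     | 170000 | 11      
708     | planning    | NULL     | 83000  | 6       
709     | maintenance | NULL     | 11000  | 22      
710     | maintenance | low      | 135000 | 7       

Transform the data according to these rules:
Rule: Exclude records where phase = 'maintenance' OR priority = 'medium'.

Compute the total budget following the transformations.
721000

Step 1: Find records where phase = 'maintenance' OR priority = 'medium'
Step 2: 4 records match, summing to 363000
Step 3: Original sum: 1084000
Step 4: Remaining sum = 1084000 - 363000 = 721000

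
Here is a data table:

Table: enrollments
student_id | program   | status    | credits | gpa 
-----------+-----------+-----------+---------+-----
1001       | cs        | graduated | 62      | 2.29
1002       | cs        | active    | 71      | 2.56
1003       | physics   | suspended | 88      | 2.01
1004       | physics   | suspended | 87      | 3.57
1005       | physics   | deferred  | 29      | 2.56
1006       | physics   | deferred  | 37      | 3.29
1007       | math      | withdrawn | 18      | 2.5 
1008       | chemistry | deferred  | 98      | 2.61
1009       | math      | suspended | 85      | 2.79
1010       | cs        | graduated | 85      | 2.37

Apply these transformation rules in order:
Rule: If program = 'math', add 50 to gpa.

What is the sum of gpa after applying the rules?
126.55

Step 1: Count records where program = 'math': 2
Step 2: Total bonus added: 2 × 50 = 100
Step 3: Original sum of gpa: 26.55
Step 4: Final sum = 26.55 + 100 = 126.55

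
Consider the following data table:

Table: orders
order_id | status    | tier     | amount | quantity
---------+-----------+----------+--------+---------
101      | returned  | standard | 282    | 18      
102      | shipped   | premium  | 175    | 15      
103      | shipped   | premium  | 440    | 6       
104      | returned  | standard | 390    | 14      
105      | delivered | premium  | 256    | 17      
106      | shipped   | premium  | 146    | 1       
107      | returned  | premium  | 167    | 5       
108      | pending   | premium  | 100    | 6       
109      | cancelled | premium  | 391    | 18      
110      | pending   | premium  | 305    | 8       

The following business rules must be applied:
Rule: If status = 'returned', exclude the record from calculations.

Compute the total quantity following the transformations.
71

Step 1: Identify records where status = 'returned'
Step 2: The excluded records sum to 37
Step 3: Original total quantity = 108
Step 4: Remaining total = 108 - 37 = 71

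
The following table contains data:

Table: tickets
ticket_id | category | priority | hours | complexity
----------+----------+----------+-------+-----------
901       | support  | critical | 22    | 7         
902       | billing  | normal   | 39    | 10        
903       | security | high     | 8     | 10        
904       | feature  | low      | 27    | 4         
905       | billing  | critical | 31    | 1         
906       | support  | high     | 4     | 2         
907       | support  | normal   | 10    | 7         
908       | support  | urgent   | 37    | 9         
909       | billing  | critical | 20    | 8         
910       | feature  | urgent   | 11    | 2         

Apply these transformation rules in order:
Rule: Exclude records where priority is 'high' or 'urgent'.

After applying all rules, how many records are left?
6

Step 1: Count records to exclude
  - 2 (high) + 2 (urgent) = 4 records
Step 2: Total records: 10
Step 3: Remaining = 10 - 4 = 6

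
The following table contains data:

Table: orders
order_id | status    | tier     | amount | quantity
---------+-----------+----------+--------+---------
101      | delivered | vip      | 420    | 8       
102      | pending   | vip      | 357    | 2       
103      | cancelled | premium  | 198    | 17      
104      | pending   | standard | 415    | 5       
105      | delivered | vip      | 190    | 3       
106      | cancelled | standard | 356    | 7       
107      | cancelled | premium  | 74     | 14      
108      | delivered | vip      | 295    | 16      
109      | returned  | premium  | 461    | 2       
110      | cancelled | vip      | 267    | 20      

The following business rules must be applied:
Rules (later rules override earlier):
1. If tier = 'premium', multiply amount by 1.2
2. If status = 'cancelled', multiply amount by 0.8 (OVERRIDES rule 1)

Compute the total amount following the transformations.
2946.2

Step 1: Rule 2 takes priority for records with status = 'cancelled'
  - 4 records: 895 × 0.8 = 716.0
Step 2: Rule 1 applies to remaining records with tier = 'premium'
  - 1 records: 461 × 1.2 = 553.2
Step 3: Other records unchanged: 1677
Step 4: Final sum = 716.0 + 553.2 + 1677 = 2946.2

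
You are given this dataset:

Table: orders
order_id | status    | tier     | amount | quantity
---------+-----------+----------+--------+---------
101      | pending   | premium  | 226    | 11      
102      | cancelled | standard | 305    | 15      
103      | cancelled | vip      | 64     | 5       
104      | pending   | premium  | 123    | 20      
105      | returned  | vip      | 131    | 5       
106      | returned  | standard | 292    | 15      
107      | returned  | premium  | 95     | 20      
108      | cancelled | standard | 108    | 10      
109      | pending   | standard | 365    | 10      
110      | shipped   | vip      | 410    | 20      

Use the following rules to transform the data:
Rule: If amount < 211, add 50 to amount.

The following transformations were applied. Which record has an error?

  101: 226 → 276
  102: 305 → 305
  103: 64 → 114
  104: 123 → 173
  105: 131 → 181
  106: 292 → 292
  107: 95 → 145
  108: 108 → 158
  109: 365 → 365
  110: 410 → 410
Record 101 has an error. The correct transformed value should be 226, not 276.

Step 1: Check each record against the rule
Step 2: Record 101 has amount = 226
Step 3: Since 226 >= 211, the bonus should not have been applied
Step 4: Correct value = 226, but claimed value = 276
Conclusion: Record 101 has the error.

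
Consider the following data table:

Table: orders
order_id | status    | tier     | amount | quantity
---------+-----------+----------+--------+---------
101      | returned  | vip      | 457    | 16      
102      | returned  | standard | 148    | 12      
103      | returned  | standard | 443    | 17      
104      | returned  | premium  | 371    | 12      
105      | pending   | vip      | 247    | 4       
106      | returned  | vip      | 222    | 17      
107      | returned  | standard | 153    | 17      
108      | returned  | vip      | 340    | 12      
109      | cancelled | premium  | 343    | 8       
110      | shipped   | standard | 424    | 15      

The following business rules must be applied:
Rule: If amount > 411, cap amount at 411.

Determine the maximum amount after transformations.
411

Step 1: Original maximum amount = 457
Step 2: Apply cap at 411
Step 3: 3 records had amount > 411 and were capped
Step 4: Maximum after transformation = 411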